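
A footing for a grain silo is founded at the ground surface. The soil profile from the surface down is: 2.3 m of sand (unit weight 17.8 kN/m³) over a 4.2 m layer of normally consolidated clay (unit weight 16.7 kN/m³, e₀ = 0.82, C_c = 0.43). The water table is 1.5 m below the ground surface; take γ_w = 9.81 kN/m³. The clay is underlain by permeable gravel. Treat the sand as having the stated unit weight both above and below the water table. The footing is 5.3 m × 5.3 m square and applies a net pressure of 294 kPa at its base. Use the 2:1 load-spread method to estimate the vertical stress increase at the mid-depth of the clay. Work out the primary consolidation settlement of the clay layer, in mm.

S_c ≈ 451 mm

Mid-depth of clay below the ground surface: z = 2.3 + 4.2/2 = 4.4 m.
Total vertical stress at mid-clay: σ_v = 17.8×2.3 + 16.7×2.1 = 76.01 kPa.
Pore pressure: u = 9.81×(4.4 − 1.5) = 28.449 kPa.
Initial effective stress: σ'_0 = σ_v − u = 76.01 − 28.449 = 47.561 kPa.
Stress increase at mid-clay by the 2:1 spreading method:
Δσ = qBL/((B+z)(L+z)) = 294×5.3×5.3/((5.3+4.4)(5.3+4.4)) = 87.772 kPa
Final effective stress: σ'_f = σ'_0 + Δσ = 47.561 + 87.772 = 135.33 kPa.
Normally consolidated clay, so the full stress increment lies on the virgin compression line:
S_c = C_c·H/(1+e₀)·log₁₀(σ'_f/σ'_0) = 0.43×4.2/(1+0.82)×log₁₀(135.33/47.561)
    = 0.99231 × 0.45414 = 0.4506 m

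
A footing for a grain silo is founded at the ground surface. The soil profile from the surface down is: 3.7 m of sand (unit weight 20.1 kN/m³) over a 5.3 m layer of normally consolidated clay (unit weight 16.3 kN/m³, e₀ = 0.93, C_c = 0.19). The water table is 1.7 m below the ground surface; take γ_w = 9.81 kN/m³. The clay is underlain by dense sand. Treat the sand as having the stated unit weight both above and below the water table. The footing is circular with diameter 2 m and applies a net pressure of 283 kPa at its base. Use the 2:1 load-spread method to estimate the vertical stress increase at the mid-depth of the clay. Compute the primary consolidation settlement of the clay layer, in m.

S_c ≈ 0.0461 m

Mid-depth of clay below the ground surface: z = 3.7 + 5.3/2 = 6.35 m.
Total vertical stress at mid-clay: σ_v = 20.1×3.7 + 16.3×2.65 = 117.56 kPa.
Pore pressure: u = 9.81×(6.35 − 1.7) = 45.617 kPa.
Initial effective stress: σ'_0 = σ_v − u = 117.56 − 45.617 = 71.943 kPa.
Stress increase at mid-clay by the 2:1 spreading method:
Δσ ≈ qD²/(D+z)² = 283×2²/(2+6.35)² = 16.236 kPa
Final effective stress: σ'_f = σ'_0 + Δσ = 71.943 + 16.236 = 88.179 kPa.
Normally consolidated clay, so the full stress increment lies on the virgin compression line:
S_c = C_c·H/(1+e₀)·log₁₀(σ'_f/σ'_0) = 0.19×5.3/(1+0.93)×log₁₀(88.179/71.943)
    = 0.52176 × 0.088377 = 0.04611 m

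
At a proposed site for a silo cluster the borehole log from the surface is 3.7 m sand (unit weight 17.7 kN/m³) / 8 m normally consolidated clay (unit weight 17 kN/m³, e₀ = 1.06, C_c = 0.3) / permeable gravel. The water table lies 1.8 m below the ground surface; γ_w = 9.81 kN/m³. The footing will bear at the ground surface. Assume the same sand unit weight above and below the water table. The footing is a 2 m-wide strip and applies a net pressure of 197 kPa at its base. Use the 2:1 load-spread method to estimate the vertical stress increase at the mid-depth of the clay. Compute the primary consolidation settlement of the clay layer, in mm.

S_c ≈ 218 mm

Mid-depth of clay below the ground surface: z = 3.7 + 8/2 = 7.7 m.
Total vertical stress at mid-clay: σ_v = 17.7×3.7 + 17×4 = 133.49 kPa.
Pore pressure: u = 9.81×(7.7 − 1.8) = 57.879 kPa.
Initial effective stress: σ'_0 = σ_v − u = 133.49 − 57.879 = 75.611 kPa.
Stress increase at mid-clay by the 2:1 spreading method:
Δσ = qB/(B+z) = 197×2/(2+7.7) = 40.619 kPa
Final effective stress: σ'_f = σ'_0 + Δσ = 75.611 + 40.619 = 116.23 kPa.
Normally consolidated clay, so the full stress increment lies on the virgin compression line:
S_c = C_c·H/(1+e₀)·log₁₀(σ'_f/σ'_0) = 0.3×8/(1+1.06)×log₁₀(116.23/75.611)
    = 1.165 × 0.18673 = 0.2175 m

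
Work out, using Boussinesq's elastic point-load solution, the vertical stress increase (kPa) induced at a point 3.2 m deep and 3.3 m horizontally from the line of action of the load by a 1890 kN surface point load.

Boussinesq vertical stress below a point load on an elastic half-space:
Δσ_z = 3P/(2πz²) · [1 + (r/z)²]^(−5/2)
r/z = 3.3/3.2 = 1.0312; [1+(r/z)²]^(−5/2) = 0.16349.
Δσ_z = 3×1890/(2π×3.2²) × 0.16349 = 88.126 × 0.16349 = 14.41 kPa

Δσ_z ≈ 14.4 kPa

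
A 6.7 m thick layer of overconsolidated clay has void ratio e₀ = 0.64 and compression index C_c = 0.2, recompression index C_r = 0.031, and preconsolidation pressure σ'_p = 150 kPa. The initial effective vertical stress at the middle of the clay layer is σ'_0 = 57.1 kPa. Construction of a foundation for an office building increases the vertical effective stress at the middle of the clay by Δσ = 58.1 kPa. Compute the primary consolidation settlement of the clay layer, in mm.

S_c ≈ 38.6 mm

Final effective stress: σ'_f = 57.1 + 58.1 = 115.2 kPa.
σ'_f = 115.2 ≤ σ'_p = 150 kPa, so the clay remains overconsolidated and only the recompression index applies:
S_c = C_r·H/(1+e₀)·log₁₀(σ'_f/σ'_0) = 0.031×6.7/1.64×log₁₀(115.2/57.1)
    = 0.12665 × 0.30482 = 0.0386 m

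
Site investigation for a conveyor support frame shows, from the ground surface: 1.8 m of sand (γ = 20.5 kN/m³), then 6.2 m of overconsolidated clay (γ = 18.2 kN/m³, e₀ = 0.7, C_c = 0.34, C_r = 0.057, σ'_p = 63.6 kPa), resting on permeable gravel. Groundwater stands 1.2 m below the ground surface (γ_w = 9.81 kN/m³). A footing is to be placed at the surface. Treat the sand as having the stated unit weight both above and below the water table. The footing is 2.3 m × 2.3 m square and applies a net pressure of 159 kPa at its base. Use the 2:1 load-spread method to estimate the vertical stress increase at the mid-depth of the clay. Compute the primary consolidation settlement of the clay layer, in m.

S_c ≈ 0.0859 m

Mid-depth of clay below the ground surface: z = 1.8 + 6.2/2 = 4.9 m.
Total vertical stress at mid-clay: σ_v = 20.5×1.8 + 18.2×3.1 = 93.32 kPa.
Pore pressure: u = 9.81×(4.9 − 1.2) = 36.297 kPa.
Initial effective stress: σ'_0 = σ_v − u = 93.32 − 36.297 = 57.023 kPa.
Stress increase at mid-clay by the 2:1 spreading method:
Δσ = qBL/((B+z)(L+z)) = 159×2.3×2.3/((2.3+4.9)(2.3+4.9)) = 16.225 kPa
Final effective stress: σ'_f = 57.023 + 16.225 = 73.248 kPa.
σ'_f = 73.248 > σ'_p = 63.6 kPa, so the stress path crosses the preconsolidation pressure — recompression up to σ'_p, then virgin compression beyond:
S_c = H/(1+e₀)·[C_r·log₁₀(σ'_p/σ'_0) + C_c·log₁₀(σ'_f/σ'_p)]
    = 6.2/1.7 × [0.057×log₁₀(63.6/57.023) + 0.34×log₁₀(73.248/63.6)]
    = 3.6471 × [0.0027022 + 0.020855] = 0.08592 m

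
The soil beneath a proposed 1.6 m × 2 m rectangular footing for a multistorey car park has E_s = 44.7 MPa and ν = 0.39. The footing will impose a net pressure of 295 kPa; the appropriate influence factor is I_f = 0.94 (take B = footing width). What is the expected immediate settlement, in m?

Immediate (elastic) settlement: S_e = q·B·(1−ν²)/E_s · I_f.
E_s = 44.7 MPa = 44700 kPa.
S_e = 295 × 1.6 × (1 − 0.39²) / 44700 × 0.94
    = 295 × 1.6 × 0.8479 / 44700 × 0.94
    = 0.008416 m

S_e ≈ 0.00842 m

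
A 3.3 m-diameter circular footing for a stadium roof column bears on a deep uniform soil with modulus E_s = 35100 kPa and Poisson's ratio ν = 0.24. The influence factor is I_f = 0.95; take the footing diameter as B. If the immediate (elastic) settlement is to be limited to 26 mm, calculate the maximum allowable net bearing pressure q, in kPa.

S_e = q·B·(1−ν²)/E_s · I_f  ⇒  q = S_e·E_s / (B·(1−ν²)·I_f).
q = 0.026 × 35100 / (3.3 × 0.9424 × 0.95) = 308.9 kPa

q ≈ 309 kPa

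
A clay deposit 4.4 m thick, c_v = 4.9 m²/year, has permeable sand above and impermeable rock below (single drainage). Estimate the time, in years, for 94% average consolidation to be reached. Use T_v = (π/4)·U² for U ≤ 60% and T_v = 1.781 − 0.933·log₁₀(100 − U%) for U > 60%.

Drainage path length: H_d = H = 4.4 m (single drainage).
U > 60%: T_v = 1.781 − 0.933·log₁₀(100 − 94) = 1.055.
t = T_v·H_d²/c_v = 1.055×4.4²/4.9 = 4.168 years.

t ≈ 4.17 years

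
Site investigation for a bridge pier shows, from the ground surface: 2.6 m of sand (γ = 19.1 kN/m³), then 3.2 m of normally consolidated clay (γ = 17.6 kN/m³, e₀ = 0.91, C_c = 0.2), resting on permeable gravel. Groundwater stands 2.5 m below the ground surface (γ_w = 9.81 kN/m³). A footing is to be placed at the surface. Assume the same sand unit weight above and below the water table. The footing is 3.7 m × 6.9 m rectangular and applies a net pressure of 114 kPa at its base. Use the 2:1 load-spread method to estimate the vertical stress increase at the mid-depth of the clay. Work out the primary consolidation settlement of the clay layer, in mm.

Mid-depth of clay below the ground surface: z = 2.6 + 3.2/2 = 4.2 m.
Total vertical stress at mid-clay: σ_v = 19.1×2.6 + 17.6×1.6 = 77.82 kPa.
Pore pressure: u = 9.81×(4.2 − 2.5) = 16.677 kPa.
Initial effective stress: σ'_0 = σ_v − u = 77.82 − 16.677 = 61.143 kPa.
Stress increase at mid-clay by the 2:1 spreading method:
Δσ = qBL/((B+z)(L+z)) = 114×3.7×6.9/((3.7+4.2)(6.9+4.2)) = 33.19 kPa
Final effective stress: σ'_f = σ'_0 + Δσ = 61.143 + 33.19 = 94.333 kPa.
Normally consolidated clay, so the full stress increment lies on the virgin compression line:
S_c = C_c·H/(1+e₀)·log₁₀(σ'_f/σ'_0) = 0.2×3.2/(1+0.91)×log₁₀(94.333/61.143)
    = 0.33508 × 0.18832 = 0.0631 m

S_c ≈ 63.1 mm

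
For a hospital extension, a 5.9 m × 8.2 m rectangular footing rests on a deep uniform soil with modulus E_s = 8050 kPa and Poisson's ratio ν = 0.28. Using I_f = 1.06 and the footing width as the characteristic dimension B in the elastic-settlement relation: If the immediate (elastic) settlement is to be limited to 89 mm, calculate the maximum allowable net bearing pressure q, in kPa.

q ≈ 124 kPa

S_e = q·B·(1−ν²)/E_s · I_f  ⇒  q = S_e·E_s / (B·(1−ν²)·I_f).
q = 0.089 × 8050 / (5.9 × 0.9216 × 1.06) = 124.3 kPa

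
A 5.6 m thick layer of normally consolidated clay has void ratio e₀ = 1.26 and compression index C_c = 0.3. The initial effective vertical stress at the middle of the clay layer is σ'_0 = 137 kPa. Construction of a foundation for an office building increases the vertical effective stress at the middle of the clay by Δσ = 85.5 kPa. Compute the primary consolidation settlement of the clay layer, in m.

Final effective stress: σ'_f = σ'_0 + Δσ = 137 + 85.5 = 222.5 kPa.
Normally consolidated clay, so the full stress increment lies on the virgin compression line:
S_c = C_c·H/(1+e₀)·log₁₀(σ'_f/σ'_0) = 0.3×5.6/(1+1.26)×log₁₀(222.5/137)
    = 0.74336 × 0.21061 = 0.1566 m

S_c ≈ 0.157 m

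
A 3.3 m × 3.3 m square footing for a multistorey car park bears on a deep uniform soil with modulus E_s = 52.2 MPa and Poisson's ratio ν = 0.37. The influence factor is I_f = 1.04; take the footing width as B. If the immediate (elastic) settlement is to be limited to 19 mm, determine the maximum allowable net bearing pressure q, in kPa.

q ≈ 335 kPa

E_s = 52.2 MPa = 52200 kPa.
S_e = q·B·(1−ν²)/E_s · I_f  ⇒  q = S_e·E_s / (B·(1−ν²)·I_f).
q = 0.019 × 52200 / (3.3 × 0.8631 × 1.04) = 334.8 kPa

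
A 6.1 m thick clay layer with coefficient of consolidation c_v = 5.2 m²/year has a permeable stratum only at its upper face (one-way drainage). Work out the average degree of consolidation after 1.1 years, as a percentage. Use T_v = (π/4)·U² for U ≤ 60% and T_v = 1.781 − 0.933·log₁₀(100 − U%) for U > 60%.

Drainage path length: H_d = H = 6.1 m (single drainage).
T_v = c_v·t/H_d² = 5.2×1.1/6.1² = 0.15372.
T_v = 0.15372 corresponds to the U ≤ 60% branch:
U = √(4T_v/π) = 0.4424

U ≈ 44.2 %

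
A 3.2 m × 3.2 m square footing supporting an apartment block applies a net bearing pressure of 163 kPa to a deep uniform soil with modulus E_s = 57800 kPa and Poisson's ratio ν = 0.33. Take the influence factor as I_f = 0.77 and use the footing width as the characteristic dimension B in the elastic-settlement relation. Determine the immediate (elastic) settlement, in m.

S_e ≈ 0.00619 m

Immediate (elastic) settlement: S_e = q·B·(1−ν²)/E_s · I_f.
S_e = 163 × 3.2 × (1 − 0.33²) / 57800 × 0.77
    = 163 × 3.2 × 0.8911 / 57800 × 0.77
    = 0.006192 m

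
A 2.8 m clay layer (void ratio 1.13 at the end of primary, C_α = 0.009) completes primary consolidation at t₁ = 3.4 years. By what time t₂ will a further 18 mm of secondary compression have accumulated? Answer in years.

t₂ ≈ 113 years

S_s = C_α·H/(1+e_p)·log₁₀(t₂/t₁) ⇒ log₁₀(t₂/t₁) = S_s·(1+e_p)/(C_α·H).
log₁₀(t₂/t₁) = 0.018 × (1+1.13) / (0.009×2.8) = 1.521
t₂ = t₁ × 10^1.521 = 3.4 × 33.22 = 113 years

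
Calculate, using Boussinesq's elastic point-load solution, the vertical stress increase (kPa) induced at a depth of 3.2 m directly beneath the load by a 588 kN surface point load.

Boussinesq vertical stress below a point load on an elastic half-space:
Δσ_z = 3P/(2πz²) · [1 + (r/z)²]^(−5/2)
r/z = 0/3.2 = 0; [1+(r/z)²]^(−5/2) = 1.
Δσ_z = 3×588/(2π×3.2²) × 1 = 27.417 × 1 = 27.42 kPa

Δσ_z ≈ 27.4 kPa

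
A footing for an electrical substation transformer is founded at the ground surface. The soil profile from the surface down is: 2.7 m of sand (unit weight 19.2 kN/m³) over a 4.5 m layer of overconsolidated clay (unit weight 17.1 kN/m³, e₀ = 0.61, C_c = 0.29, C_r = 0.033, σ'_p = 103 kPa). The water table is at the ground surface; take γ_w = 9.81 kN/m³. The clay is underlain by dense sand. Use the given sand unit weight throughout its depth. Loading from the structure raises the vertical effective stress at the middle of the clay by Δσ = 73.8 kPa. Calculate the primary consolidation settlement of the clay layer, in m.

Mid-depth of clay below the ground surface: z = 2.7 + 4.5/2 = 4.95 m.
Total vertical stress at mid-clay: σ_v = 19.2×2.7 + 17.1×2.25 = 90.315 kPa.
Pore pressure: u = 9.81×(4.95 − 0) = 48.56 kPa.
Initial effective stress: σ'_0 = σ_v − u = 90.315 − 48.56 = 41.755 kPa.
Final effective stress: σ'_f = 41.755 + 73.8 = 115.56 kPa.
σ'_f = 115.56 > σ'_p = 103 kPa, so the stress path crosses the preconsolidation pressure — recompression up to σ'_p, then virgin compression beyond:
S_c = H/(1+e₀)·[C_r·log₁₀(σ'_p/σ'_0) + C_c·log₁₀(σ'_f/σ'_p)]
    = 4.5/1.61 × [0.033×log₁₀(103/41.755) + 0.29×log₁₀(115.56/103)]
    = 2.795 × [0.01294 + 0.014491] = 0.07667 m

S_c ≈ 0.0767 m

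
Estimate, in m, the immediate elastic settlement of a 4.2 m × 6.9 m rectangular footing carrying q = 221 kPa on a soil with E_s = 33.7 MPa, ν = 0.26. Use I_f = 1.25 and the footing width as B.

S_e ≈ 0.0321 m

Immediate (elastic) settlement: S_e = q·B·(1−ν²)/E_s · I_f.
E_s = 33.7 MPa = 33700 kPa.
S_e = 221 × 4.2 × (1 − 0.26²) / 33700 × 1.25
    = 221 × 4.2 × 0.9324 / 33700 × 1.25
    = 0.0321 m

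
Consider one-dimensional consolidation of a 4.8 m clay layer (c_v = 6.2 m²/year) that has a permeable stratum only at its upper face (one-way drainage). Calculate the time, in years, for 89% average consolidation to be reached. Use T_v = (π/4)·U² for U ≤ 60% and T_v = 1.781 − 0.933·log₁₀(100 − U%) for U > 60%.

Drainage path length: H_d = H = 4.8 m (single drainage).
U > 60%: T_v = 1.781 − 0.933·log₁₀(100 − 89) = 0.80938.
t = T_v·H_d²/c_v = 0.80938×4.8²/6.2 = 3.008 years.

t ≈ 3.01 years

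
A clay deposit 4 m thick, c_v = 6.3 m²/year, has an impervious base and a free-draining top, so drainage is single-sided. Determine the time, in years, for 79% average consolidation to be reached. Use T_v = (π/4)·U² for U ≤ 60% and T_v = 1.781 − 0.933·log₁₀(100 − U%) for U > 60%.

Drainage path length: H_d = H = 4 m (single drainage).
U > 60%: T_v = 1.781 − 0.933·log₁₀(100 − 79) = 0.54737.
t = T_v·H_d²/c_v = 0.54737×4²/6.3 = 1.39 years.

t ≈ 1.39 years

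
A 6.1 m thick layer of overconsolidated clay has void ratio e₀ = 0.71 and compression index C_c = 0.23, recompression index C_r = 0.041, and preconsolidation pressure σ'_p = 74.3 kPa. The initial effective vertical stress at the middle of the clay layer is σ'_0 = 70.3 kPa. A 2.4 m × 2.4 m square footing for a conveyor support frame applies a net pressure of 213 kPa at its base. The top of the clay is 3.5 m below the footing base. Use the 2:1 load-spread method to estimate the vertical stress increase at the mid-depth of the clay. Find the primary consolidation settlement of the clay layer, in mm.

Mid-depth of clay below the footing base: z = 3.5 + 6.1/2 = 6.55 m.
Stress increase at mid-clay by the 2:1 spreading method:
Δσ = qBL/((B+z)(L+z)) = 213×2.4×2.4/((2.4+6.55)(2.4+6.55)) = 15.316 kPa
Final effective stress: σ'_f = 70.3 + 15.316 = 85.616 kPa.
σ'_f = 85.616 > σ'_p = 74.3 kPa, so the stress path crosses the preconsolidation pressure — recompression up to σ'_p, then virgin compression beyond:
S_c = H/(1+e₀)·[C_r·log₁₀(σ'_p/σ'_0) + C_c·log₁₀(σ'_f/σ'_p)]
    = 6.1/1.71 × [0.041×log₁₀(74.3/70.3) + 0.23×log₁₀(85.616/74.3)]
    = 3.5673 × [0.00098537 + 0.01416] = 0.05403 m

S_c ≈ 54 mm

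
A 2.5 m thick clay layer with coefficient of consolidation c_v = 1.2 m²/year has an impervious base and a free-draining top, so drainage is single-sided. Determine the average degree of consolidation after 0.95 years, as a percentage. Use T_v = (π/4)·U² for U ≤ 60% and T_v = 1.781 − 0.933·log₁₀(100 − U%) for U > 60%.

Drainage path length: H_d = H = 2.5 m (single drainage).
T_v = c_v·t/H_d² = 1.2×0.95/2.5² = 0.1824.
T_v = 0.1824 corresponds to the U ≤ 60% branch:
U = √(4T_v/π) = 0.4819

U ≈ 48.2 %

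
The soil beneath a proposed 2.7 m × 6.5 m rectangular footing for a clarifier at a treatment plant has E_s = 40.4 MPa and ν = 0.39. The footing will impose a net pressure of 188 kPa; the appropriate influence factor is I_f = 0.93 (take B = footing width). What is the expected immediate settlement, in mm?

Immediate (elastic) settlement: S_e = q·B·(1−ν²)/E_s · I_f.
E_s = 40.4 MPa = 40400 kPa.
S_e = 188 × 2.7 × (1 − 0.39²) / 40400 × 0.93
    = 188 × 2.7 × 0.8479 / 40400 × 0.93
    = 0.009908 m = 9.908 mm

S_e ≈ 9.91 mm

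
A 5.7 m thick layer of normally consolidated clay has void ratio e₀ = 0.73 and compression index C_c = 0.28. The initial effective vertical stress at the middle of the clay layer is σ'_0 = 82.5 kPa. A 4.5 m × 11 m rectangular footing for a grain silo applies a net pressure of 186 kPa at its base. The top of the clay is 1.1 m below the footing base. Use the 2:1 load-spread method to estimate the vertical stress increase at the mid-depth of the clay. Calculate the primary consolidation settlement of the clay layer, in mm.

S_c ≈ 254 mm

Mid-depth of clay below the footing base: z = 1.1 + 5.7/2 = 3.95 m.
Stress increase at mid-clay by the 2:1 spreading method:
Δσ = qBL/((B+z)(L+z)) = 186×4.5×11/((4.5+3.95)(11+3.95)) = 72.882 kPa
Final effective stress: σ'_f = σ'_0 + Δσ = 82.5 + 72.882 = 155.38 kPa.
Normally consolidated clay, so the full stress increment lies on the virgin compression line:
S_c = C_c·H/(1+e₀)·log₁₀(σ'_f/σ'_0) = 0.28×5.7/(1+0.73)×log₁₀(155.38/82.5)
    = 0.92254 × 0.27494 = 0.2536 m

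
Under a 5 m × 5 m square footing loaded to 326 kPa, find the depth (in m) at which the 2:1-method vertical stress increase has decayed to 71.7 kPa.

2:1 spreading — at depth z the loaded area has grown by z in each plan dimension:
qB²/(B+z)² = Δσ_z ⇒ z = B(√(q/Δσ_z) − 1) = 5×(√(326/71.7) − 1) = 5.662 m

z ≈ 5.66 m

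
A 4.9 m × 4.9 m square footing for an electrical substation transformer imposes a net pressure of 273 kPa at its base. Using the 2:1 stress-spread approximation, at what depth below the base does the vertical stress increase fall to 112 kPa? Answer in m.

2:1 spreading — at depth z the loaded area has grown by z in each plan dimension:
qB²/(B+z)² = Δσ_z ⇒ z = B(√(q/Δσ_z) − 1) = 4.9×(√(273/112) − 1) = 2.75 m

z ≈ 2.75 m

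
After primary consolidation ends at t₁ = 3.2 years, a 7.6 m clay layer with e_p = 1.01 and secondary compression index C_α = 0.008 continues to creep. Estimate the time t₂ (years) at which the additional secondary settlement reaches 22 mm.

S_s = C_α·H/(1+e_p)·log₁₀(t₂/t₁) ⇒ log₁₀(t₂/t₁) = S_s·(1+e_p)/(C_α·H).
log₁₀(t₂/t₁) = 0.022 × (1+1.01) / (0.008×7.6) = 0.7273
t₂ = t₁ × 10^0.7273 = 3.2 × 5.337 = 17.08 years

t₂ ≈ 17.1 years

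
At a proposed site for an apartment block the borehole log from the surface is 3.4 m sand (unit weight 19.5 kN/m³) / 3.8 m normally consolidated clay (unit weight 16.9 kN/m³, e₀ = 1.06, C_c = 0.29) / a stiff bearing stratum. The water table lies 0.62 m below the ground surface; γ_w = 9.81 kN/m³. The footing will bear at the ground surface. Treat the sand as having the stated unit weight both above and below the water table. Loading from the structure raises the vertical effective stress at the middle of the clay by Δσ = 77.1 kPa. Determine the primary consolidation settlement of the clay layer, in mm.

Mid-depth of clay below the ground surface: z = 3.4 + 3.8/2 = 5.3 m.
Total vertical stress at mid-clay: σ_v = 19.5×3.4 + 16.9×1.9 = 98.41 kPa.
Pore pressure: u = 9.81×(5.3 − 0.62) = 45.911 kPa.
Initial effective stress: σ'_0 = σ_v − u = 98.41 − 45.911 = 52.499 kPa.
Final effective stress: σ'_f = σ'_0 + Δσ = 52.499 + 77.1 = 129.6 kPa.
Normally consolidated clay, so the full stress increment lies on the virgin compression line:
S_c = C_c·H/(1+e₀)·log₁₀(σ'_f/σ'_0) = 0.29×3.8/(1+1.06)×log₁₀(129.6/52.499)
    = 0.53495 × 0.39245 = 0.2099 m

S_c ≈ 210 mm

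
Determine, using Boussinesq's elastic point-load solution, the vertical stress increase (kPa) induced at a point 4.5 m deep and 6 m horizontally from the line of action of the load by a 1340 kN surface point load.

Boussinesq vertical stress below a point load on an elastic half-space:
Δσ_z = 3P/(2πz²) · [1 + (r/z)²]^(−5/2)
r/z = 6/4.5 = 1.3333; [1+(r/z)²]^(−5/2) = 0.07776.
Δσ_z = 3×1340/(2π×4.5²) × 0.07776 = 31.595 × 0.07776 = 2.457 kPa

Δσ_z ≈ 2.46 kPa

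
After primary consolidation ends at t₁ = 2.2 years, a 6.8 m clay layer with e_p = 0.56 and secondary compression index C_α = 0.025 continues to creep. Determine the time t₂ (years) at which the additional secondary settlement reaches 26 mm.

S_s = C_α·H/(1+e_p)·log₁₀(t₂/t₁) ⇒ log₁₀(t₂/t₁) = S_s·(1+e_p)/(C_α·H).
log₁₀(t₂/t₁) = 0.026 × (1+0.56) / (0.025×6.8) = 0.2386
t₂ = t₁ × 10^0.2386 = 2.2 × 1.732 = 3.811 years

t₂ ≈ 3.81 years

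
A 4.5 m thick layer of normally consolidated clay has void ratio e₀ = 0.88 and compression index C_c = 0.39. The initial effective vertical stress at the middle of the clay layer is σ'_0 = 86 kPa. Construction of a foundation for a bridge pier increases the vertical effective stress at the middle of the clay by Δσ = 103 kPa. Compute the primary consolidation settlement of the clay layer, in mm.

Final effective stress: σ'_f = σ'_0 + Δσ = 86 + 103 = 189 kPa.
Normally consolidated clay, so the full stress increment lies on the virgin compression line:
S_c = C_c·H/(1+e₀)·log₁₀(σ'_f/σ'_0) = 0.39×4.5/(1+0.88)×log₁₀(189/86)
    = 0.93351 × 0.34196 = 0.3192 m

S_c ≈ 319 mm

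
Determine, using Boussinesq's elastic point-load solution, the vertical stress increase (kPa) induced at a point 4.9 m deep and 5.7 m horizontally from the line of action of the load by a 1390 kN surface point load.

Boussinesq vertical stress below a point load on an elastic half-space:
Δσ_z = 3P/(2πz²) · [1 + (r/z)²]^(−5/2)
r/z = 5.7/4.9 = 1.1633; [1+(r/z)²]^(−5/2) = 0.11772.
Δσ_z = 3×1390/(2π×4.9²) × 0.11772 = 27.642 × 0.11772 = 3.254 kPa

Δσ_z ≈ 3.25 kPa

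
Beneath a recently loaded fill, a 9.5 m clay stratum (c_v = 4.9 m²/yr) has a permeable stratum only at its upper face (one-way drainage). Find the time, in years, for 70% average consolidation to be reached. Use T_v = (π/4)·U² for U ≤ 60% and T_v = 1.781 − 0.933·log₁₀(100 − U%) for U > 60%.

Drainage path length: H_d = H = 9.5 m (single drainage).
U > 60%: T_v = 1.781 − 0.933·log₁₀(100 − 70) = 0.40285.
t = T_v·H_d²/c_v = 0.40285×9.5²/4.9 = 7.42 years.

t ≈ 7.42 years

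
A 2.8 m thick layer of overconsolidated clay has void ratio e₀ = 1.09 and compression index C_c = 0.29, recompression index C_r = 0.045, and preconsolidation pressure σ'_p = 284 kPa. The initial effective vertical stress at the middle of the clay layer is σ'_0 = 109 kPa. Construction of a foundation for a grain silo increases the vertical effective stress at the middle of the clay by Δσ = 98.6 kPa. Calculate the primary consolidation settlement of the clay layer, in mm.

S_c ≈ 16.9 mm

Final effective stress: σ'_f = 109 + 98.6 = 207.6 kPa.
σ'_f = 207.6 ≤ σ'_p = 284 kPa, so the clay remains overconsolidated and only the recompression index applies:
S_c = C_r·H/(1+e₀)·log₁₀(σ'_f/σ'_0) = 0.045×2.8/2.09×log₁₀(207.6/109)
    = 0.060286 × 0.2798 = 0.01687 m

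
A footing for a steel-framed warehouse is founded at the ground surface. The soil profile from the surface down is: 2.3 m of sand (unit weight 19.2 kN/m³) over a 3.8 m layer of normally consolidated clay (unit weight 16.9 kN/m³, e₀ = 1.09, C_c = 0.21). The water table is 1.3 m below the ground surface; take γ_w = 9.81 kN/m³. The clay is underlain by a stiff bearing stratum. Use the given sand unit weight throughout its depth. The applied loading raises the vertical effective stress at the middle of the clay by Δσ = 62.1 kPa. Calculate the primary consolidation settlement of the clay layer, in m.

S_c ≈ 0.138 m

Mid-depth of clay below the ground surface: z = 2.3 + 3.8/2 = 4.2 m.
Total vertical stress at mid-clay: σ_v = 19.2×2.3 + 16.9×1.9 = 76.27 kPa.
Pore pressure: u = 9.81×(4.2 − 1.3) = 28.449 kPa.
Initial effective stress: σ'_0 = σ_v − u = 76.27 − 28.449 = 47.821 kPa.
Final effective stress: σ'_f = σ'_0 + Δσ = 47.821 + 62.1 = 109.92 kPa.
Normally consolidated clay, so the full stress increment lies on the virgin compression line:
S_c = C_c·H/(1+e₀)·log₁₀(σ'_f/σ'_0) = 0.21×3.8/(1+1.09)×log₁₀(109.92/47.821)
    = 0.38182 × 0.36146 = 0.138 m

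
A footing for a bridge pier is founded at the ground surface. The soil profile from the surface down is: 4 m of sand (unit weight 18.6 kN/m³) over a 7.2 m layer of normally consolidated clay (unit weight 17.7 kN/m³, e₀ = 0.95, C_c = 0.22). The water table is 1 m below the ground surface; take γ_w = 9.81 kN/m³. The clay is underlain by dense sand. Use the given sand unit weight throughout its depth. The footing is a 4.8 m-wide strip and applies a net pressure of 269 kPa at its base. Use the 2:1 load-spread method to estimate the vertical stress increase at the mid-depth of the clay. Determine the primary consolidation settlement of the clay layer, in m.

S_c ≈ 0.312 m

Mid-depth of clay below the ground surface: z = 4 + 7.2/2 = 7.6 m.
Total vertical stress at mid-clay: σ_v = 18.6×4 + 17.7×3.6 = 138.12 kPa.
Pore pressure: u = 9.81×(7.6 − 1) = 64.746 kPa.
Initial effective stress: σ'_0 = σ_v − u = 138.12 − 64.746 = 73.374 kPa.
Stress increase at mid-clay by the 2:1 spreading method:
Δσ = qB/(B+z) = 269×4.8/(4.8+7.6) = 104.13 kPa
Final effective stress: σ'_f = σ'_0 + Δσ = 73.374 + 104.13 = 177.5 kPa.
Normally consolidated clay, so the full stress increment lies on the virgin compression line:
S_c = C_c·H/(1+e₀)·log₁₀(σ'_f/σ'_0) = 0.22×7.2/(1+0.95)×log₁₀(177.5/73.374)
    = 0.81231 × 0.38366 = 0.3117 m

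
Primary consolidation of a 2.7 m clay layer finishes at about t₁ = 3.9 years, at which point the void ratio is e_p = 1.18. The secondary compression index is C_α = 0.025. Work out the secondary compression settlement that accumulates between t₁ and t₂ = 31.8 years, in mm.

Secondary compression: S_s = C_α·H/(1+e_p)·log₁₀(t₂/t₁)
S_s = 0.025×2.7/(1+1.18)×log₁₀(31.8/3.9)
    = 0.03096 × 0.9114 = 0.02822 m

S_s ≈ 28.2 mm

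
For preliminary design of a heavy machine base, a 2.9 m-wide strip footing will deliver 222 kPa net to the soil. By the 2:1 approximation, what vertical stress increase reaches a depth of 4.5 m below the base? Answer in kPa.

Δσ_z ≈ 87 kPa

By the 2:1 method the load spreads at 1 horizontal : 2 vertical, so at depth z the loaded area has grown by z in each plan dimension:
Δσ = qB/(B+z) = 222×2.9/(2.9+4.5) = 87 kPa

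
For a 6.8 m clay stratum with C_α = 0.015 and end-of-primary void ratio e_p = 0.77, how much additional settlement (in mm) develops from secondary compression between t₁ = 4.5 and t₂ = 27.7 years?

S_s ≈ 45.5 mm

Secondary compression: S_s = C_α·H/(1+e_p)·log₁₀(t₂/t₁)
S_s = 0.015×6.8/(1+0.77)×log₁₀(27.7/4.5)
    = 0.05763 × 0.7893 = 0.04548 m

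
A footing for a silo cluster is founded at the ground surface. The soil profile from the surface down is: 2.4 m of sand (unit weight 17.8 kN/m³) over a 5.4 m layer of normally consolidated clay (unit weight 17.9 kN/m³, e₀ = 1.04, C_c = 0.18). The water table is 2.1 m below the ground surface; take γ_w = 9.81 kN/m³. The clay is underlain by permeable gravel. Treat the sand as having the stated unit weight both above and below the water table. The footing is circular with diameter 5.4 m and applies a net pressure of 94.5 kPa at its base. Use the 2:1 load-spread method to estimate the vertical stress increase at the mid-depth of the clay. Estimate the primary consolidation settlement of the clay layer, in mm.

S_c ≈ 70.5 mm

Mid-depth of clay below the ground surface: z = 2.4 + 5.4/2 = 5.1 m.
Total vertical stress at mid-clay: σ_v = 17.8×2.4 + 17.9×2.7 = 91.05 kPa.
Pore pressure: u = 9.81×(5.1 − 2.1) = 29.43 kPa.
Initial effective stress: σ'_0 = σ_v − u = 91.05 − 29.43 = 61.62 kPa.
Stress increase at mid-clay by the 2:1 spreading method:
Δσ ≈ qD²/(D+z)² = 94.5×5.4²/(5.4+5.1)² = 24.994 kPa
Final effective stress: σ'_f = σ'_0 + Δσ = 61.62 + 24.994 = 86.614 kPa.
Normally consolidated clay, so the full stress increment lies on the virgin compression line:
S_c = C_c·H/(1+e₀)·log₁₀(σ'_f/σ'_0) = 0.18×5.4/(1+1.04)×log₁₀(86.614/61.62)
    = 0.47647 × 0.14787 = 0.07046 m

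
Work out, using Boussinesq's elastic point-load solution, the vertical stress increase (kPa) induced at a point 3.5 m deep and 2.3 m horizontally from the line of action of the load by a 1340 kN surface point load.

Δσ_z ≈ 21.3 kPa

Boussinesq vertical stress below a point load on an elastic half-space:
Δσ_z = 3P/(2πz²) · [1 + (r/z)²]^(−5/2)
r/z = 2.3/3.5 = 0.65714; [1+(r/z)²]^(−5/2) = 0.40763.
Δσ_z = 3×1340/(2π×3.5²) × 0.40763 = 52.229 × 0.40763 = 21.29 kPa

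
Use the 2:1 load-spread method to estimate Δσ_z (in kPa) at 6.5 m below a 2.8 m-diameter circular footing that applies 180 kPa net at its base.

Δσ_z ≈ 16.3 kPa

By the 2:1 method the load spreads at 1 horizontal : 2 vertical, so at depth z the loaded area has grown by z in each plan dimension:
Δσ ≈ qD²/(D+z)² = 180×2.8²/(2.8+6.5)² = 16.316 kPa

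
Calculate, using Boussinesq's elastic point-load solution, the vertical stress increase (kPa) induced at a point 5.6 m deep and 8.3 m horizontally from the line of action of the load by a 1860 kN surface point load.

Δσ_z ≈ 1.55 kPa

Boussinesq vertical stress below a point load on an elastic half-space:
Δσ_z = 3P/(2πz²) · [1 + (r/z)²]^(−5/2)
r/z = 8.3/5.6 = 1.4821; [1+(r/z)²]^(−5/2) = 0.05473.
Δσ_z = 3×1860/(2π×5.6²) × 0.05473 = 28.319 × 0.05473 = 1.55 kPa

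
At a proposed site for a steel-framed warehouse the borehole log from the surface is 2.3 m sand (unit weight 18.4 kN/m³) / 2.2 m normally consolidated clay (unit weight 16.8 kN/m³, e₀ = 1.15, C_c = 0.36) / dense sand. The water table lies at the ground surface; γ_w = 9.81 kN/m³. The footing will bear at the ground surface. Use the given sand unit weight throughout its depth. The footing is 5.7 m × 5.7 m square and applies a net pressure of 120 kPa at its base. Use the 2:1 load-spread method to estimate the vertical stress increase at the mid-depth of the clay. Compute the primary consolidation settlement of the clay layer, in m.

Mid-depth of clay below the ground surface: z = 2.3 + 2.2/2 = 3.4 m.
Total vertical stress at mid-clay: σ_v = 18.4×2.3 + 16.8×1.1 = 60.8 kPa.
Pore pressure: u = 9.81×(3.4 − 0) = 33.354 kPa.
Initial effective stress: σ'_0 = σ_v − u = 60.8 − 33.354 = 27.446 kPa.
Stress increase at mid-clay by the 2:1 spreading method:
Δσ = qBL/((B+z)(L+z)) = 120×5.7×5.7/((5.7+3.4)(5.7+3.4)) = 47.081 kPa
Final effective stress: σ'_f = σ'_0 + Δσ = 27.446 + 47.081 = 74.527 kPa.
Normally consolidated clay, so the full stress increment lies on the virgin compression line:
S_c = C_c·H/(1+e₀)·log₁₀(σ'_f/σ'_0) = 0.36×2.2/(1+1.15)×log₁₀(74.527/27.446)
    = 0.36837 × 0.43383 = 0.1598 m

S_c ≈ 0.16 m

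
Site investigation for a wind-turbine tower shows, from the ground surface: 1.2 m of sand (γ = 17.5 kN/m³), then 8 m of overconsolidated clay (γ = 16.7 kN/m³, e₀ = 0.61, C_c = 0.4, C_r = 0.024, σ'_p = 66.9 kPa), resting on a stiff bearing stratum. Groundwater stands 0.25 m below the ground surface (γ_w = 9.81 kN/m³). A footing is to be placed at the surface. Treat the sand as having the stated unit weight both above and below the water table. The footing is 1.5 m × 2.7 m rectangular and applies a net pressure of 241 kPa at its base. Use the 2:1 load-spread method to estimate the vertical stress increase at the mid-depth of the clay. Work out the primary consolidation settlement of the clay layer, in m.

Mid-depth of clay below the ground surface: z = 1.2 + 8/2 = 5.2 m.
Total vertical stress at mid-clay: σ_v = 17.5×1.2 + 16.7×4 = 87.8 kPa.
Pore pressure: u = 9.81×(5.2 − 0.25) = 48.56 kPa.
Initial effective stress: σ'_0 = σ_v − u = 87.8 − 48.56 = 39.24 kPa.
Stress increase at mid-clay by the 2:1 spreading method:
Δσ = qBL/((B+z)(L+z)) = 241×1.5×2.7/((1.5+5.2)(2.7+5.2)) = 18.44 kPa
Final effective stress: σ'_f = 39.24 + 18.44 = 57.68 kPa.
σ'_f = 57.68 ≤ σ'_p = 66.9 kPa, so the clay remains overconsolidated and only the recompression index applies:
S_c = C_r·H/(1+e₀)·log₁₀(σ'_f/σ'_0) = 0.024×8/1.61×log₁₀(57.68/39.24)
    = 0.11925 × 0.1673 = 0.01995 m

S_c ≈ 0.02 m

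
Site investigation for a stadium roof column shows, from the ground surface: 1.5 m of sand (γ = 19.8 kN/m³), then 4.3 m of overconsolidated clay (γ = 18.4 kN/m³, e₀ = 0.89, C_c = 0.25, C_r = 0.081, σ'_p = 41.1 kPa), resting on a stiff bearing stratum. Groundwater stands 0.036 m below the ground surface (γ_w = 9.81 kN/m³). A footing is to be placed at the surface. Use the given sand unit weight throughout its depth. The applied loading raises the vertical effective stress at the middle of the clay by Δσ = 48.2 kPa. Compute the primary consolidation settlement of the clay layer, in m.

S_c ≈ 0.186 m

Mid-depth of clay below the ground surface: z = 1.5 + 4.3/2 = 3.65 m.
Total vertical stress at mid-clay: σ_v = 19.8×1.5 + 18.4×2.15 = 69.26 kPa.
Pore pressure: u = 9.81×(3.65 − 0.036) = 35.453 kPa.
Initial effective stress: σ'_0 = σ_v − u = 69.26 − 35.453 = 33.807 kPa.
Final effective stress: σ'_f = 33.807 + 48.2 = 82.007 kPa.
σ'_f = 82.007 > σ'_p = 41.1 kPa, so the stress path crosses the preconsolidation pressure — recompression up to σ'_p, then virgin compression beyond:
S_c = H/(1+e₀)·[C_r·log₁₀(σ'_p/σ'_0) + C_c·log₁₀(σ'_f/σ'_p)]
    = 4.3/1.89 × [0.081×log₁₀(41.1/33.807) + 0.25×log₁₀(82.007/41.1)]
    = 2.2751 × [0.0068717 + 0.075002] = 0.1863 m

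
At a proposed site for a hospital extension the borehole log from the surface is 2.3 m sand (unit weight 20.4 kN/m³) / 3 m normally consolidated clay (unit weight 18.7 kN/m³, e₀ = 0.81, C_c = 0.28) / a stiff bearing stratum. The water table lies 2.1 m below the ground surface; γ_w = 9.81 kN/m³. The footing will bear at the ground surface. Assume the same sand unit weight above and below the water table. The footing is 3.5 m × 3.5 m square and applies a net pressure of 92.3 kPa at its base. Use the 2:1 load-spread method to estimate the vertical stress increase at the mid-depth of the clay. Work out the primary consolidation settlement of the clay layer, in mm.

Mid-depth of clay below the ground surface: z = 2.3 + 3/2 = 3.8 m.
Total vertical stress at mid-clay: σ_v = 20.4×2.3 + 18.7×1.5 = 74.97 kPa.
Pore pressure: u = 9.81×(3.8 − 2.1) = 16.677 kPa.
Initial effective stress: σ'_0 = σ_v − u = 74.97 − 16.677 = 58.293 kPa.
Stress increase at mid-clay by the 2:1 spreading method:
Δσ = qBL/((B+z)(L+z)) = 92.3×3.5×3.5/((3.5+3.8)(3.5+3.8)) = 21.217 kPa
Final effective stress: σ'_f = σ'_0 + Δσ = 58.293 + 21.217 = 79.51 kPa.
Normally consolidated clay, so the full stress increment lies on the virgin compression line:
S_c = C_c·H/(1+e₀)·log₁₀(σ'_f/σ'_0) = 0.28×3/(1+0.81)×log₁₀(79.51/58.293)
    = 0.46409 × 0.13481 = 0.06256 m

S_c ≈ 62.6 mm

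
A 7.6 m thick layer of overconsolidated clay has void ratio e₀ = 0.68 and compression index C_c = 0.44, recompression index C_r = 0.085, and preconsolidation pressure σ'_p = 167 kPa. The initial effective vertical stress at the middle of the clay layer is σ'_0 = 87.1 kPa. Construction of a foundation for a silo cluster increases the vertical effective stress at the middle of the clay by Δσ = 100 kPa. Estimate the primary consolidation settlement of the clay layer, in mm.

S_c ≈ 207 mm

Final effective stress: σ'_f = 87.1 + 100 = 187.1 kPa.
σ'_f = 187.1 > σ'_p = 167 kPa, so the stress path crosses the preconsolidation pressure — recompression up to σ'_p, then virgin compression beyond:
S_c = H/(1+e₀)·[C_r·log₁₀(σ'_p/σ'_0) + C_c·log₁₀(σ'_f/σ'_p)]
    = 7.6/1.68 × [0.085×log₁₀(167/87.1) + 0.44×log₁₀(187.1/167)]
    = 4.5238 × [0.024029 + 0.021717] = 0.2069 m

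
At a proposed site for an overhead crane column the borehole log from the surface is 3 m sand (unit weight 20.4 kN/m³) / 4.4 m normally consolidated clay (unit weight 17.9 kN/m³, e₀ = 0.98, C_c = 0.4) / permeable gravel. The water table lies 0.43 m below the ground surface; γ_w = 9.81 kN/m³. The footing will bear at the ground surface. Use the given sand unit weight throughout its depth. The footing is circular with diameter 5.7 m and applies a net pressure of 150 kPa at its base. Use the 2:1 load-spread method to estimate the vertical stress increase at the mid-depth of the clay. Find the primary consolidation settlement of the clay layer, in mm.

S_c ≈ 219 mm

Mid-depth of clay below the ground surface: z = 3 + 4.4/2 = 5.2 m.
Total vertical stress at mid-clay: σ_v = 20.4×3 + 17.9×2.2 = 100.58 kPa.
Pore pressure: u = 9.81×(5.2 − 0.43) = 46.794 kPa.
Initial effective stress: σ'_0 = σ_v − u = 100.58 − 46.794 = 53.786 kPa.
Stress increase at mid-clay by the 2:1 spreading method:
Δσ ≈ qD²/(D+z)² = 150×5.7²/(5.7+5.2)² = 41.019 kPa
Final effective stress: σ'_f = σ'_0 + Δσ = 53.786 + 41.019 = 94.805 kPa.
Normally consolidated clay, so the full stress increment lies on the virgin compression line:
S_c = C_c·H/(1+e₀)·log₁₀(σ'_f/σ'_0) = 0.4×4.4/(1+0.98)×log₁₀(94.805/53.786)
    = 0.88889 × 0.24616 = 0.2188 m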